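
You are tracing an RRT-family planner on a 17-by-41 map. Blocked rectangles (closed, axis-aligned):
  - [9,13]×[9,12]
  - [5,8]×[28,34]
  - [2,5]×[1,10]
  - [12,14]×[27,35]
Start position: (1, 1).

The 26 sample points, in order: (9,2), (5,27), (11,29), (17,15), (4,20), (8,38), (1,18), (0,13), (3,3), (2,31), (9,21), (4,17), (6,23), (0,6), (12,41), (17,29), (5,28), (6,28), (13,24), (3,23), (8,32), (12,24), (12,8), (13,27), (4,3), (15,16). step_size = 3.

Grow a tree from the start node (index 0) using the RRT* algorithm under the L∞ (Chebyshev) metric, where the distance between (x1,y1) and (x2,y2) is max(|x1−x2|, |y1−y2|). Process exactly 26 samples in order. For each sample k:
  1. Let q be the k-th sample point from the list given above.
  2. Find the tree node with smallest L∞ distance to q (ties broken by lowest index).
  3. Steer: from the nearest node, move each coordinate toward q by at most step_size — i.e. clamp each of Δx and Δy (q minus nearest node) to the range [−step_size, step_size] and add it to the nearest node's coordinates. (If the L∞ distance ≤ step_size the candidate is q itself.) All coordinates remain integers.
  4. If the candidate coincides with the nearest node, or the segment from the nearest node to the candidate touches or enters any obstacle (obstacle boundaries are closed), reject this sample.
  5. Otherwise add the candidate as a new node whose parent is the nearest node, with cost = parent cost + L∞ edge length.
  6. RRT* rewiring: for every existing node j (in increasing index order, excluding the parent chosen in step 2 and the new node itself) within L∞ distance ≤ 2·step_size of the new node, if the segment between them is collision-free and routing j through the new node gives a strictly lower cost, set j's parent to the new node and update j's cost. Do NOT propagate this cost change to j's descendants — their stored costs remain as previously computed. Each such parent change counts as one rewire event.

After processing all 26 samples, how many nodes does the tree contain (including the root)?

Node count: 4

1. q=(9,2) nearest=0 d=8 new=(4,2) → blocked by [2,5]×[1,10], reject
2. q=(5,27) nearest=0 d=26 new=(4,4) → blocked by [2,5]×[1,10], reject
3. q=(11,29) nearest=0 d=28 new=(4,4) → blocked by [2,5]×[1,10], reject
4. q=(17,15) nearest=0 d=16 new=(4,4) → blocked by [2,5]×[1,10], reject
5. q=(4,20) nearest=0 d=19 new=(4,4) → blocked by [2,5]×[1,10], reject
6. q=(8,38) nearest=0 d=37 new=(4,4) → blocked by [2,5]×[1,10], reject
7. q=(1,18) nearest=0 d=17 new=(1,4) → add node 1 parent=0 cost=3
8. q=(0,13) nearest=1 d=9 new=(0,7) → add node 2 parent=1 cost=6
9. q=(3,3) nearest=0 d=2 new=(3,3) → blocked by [2,5]×[1,10], reject
10. q=(2,31) nearest=2 d=24 new=(2,10) → blocked by [2,5]×[1,10], reject
11. q=(9,21) nearest=2 d=14 new=(3,10) → blocked by [2,5]×[1,10], reject
12. q=(4,17) nearest=2 d=10 new=(3,10) → blocked by [2,5]×[1,10], reject
13. q=(6,23) nearest=2 d=16 new=(3,10) → blocked by [2,5]×[1,10], reject
14. q=(0,6) nearest=2 d=1 new=(0,6) → add node 3 parent=2 cost=7
15. q=(12,41) nearest=2 d=34 new=(3,10) → blocked by [2,5]×[1,10], reject
16. q=(17,29) nearest=2 d=22 new=(3,10) → blocked by [2,5]×[1,10], reject
17. q=(5,28) nearest=2 d=21 new=(3,10) → blocked by [2,5]×[1,10], reject
18. q=(6,28) nearest=2 d=21 new=(3,10) → blocked by [2,5]×[1,10], reject
19. q=(13,24) nearest=2 d=17 new=(3,10) → blocked by [2,5]×[1,10], reject
20. q=(3,23) nearest=2 d=16 new=(3,10) → blocked by [2,5]×[1,10], reject
21. q=(8,32) nearest=2 d=25 new=(3,10) → blocked by [2,5]×[1,10], reject
22. q=(12,24) nearest=2 d=17 new=(3,10) → blocked by [2,5]×[1,10], reject
23. q=(12,8) nearest=0 d=11 new=(4,4) → blocked by [2,5]×[1,10], reject
24. q=(13,27) nearest=2 d=20 new=(3,10) → blocked by [2,5]×[1,10], reject
25. q=(4,3) nearest=0 d=3 new=(4,3) → blocked by [2,5]×[1,10], reject
26. q=(15,16) nearest=1 d=14 new=(4,7) → blocked by [2,5]×[1,10], reject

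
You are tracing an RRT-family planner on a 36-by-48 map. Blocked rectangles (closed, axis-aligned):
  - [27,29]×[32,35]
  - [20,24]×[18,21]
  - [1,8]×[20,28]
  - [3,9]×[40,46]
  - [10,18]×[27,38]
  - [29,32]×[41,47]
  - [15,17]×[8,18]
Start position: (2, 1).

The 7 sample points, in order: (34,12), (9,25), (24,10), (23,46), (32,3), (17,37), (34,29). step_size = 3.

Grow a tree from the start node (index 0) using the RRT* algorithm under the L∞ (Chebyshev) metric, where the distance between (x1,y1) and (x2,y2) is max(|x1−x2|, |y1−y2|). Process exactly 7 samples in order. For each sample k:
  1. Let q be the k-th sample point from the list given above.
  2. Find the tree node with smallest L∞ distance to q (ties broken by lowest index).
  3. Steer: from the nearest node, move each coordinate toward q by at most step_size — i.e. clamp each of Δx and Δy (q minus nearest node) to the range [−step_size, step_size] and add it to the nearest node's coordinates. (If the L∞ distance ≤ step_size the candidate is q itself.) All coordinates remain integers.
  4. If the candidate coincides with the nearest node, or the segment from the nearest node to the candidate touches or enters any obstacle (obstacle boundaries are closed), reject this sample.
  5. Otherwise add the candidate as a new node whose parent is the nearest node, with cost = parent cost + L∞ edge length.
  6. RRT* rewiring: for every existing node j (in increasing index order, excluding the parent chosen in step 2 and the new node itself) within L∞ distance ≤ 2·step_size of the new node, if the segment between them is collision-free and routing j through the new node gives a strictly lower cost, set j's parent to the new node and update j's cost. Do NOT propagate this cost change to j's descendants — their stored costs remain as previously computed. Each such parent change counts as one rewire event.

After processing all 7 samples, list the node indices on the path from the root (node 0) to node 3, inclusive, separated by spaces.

1. q=(34,12) nearest=0 d=32 new=(5,4) → add node 1 parent=0 cost=3
2. q=(9,25) nearest=1 d=21 new=(8,7) → add node 2 parent=1 cost=6
3. q=(24,10) nearest=2 d=16 new=(11,10) → add node 3 parent=2 cost=9
4. q=(23,46) nearest=3 d=36 new=(14,13) → add node 4 parent=3 cost=12
5. q=(32,3) nearest=4 d=18 new=(17,10) → blocked by [15,17]×[8,18], reject
6. q=(17,37) nearest=4 d=24 new=(17,16) → blocked by [15,17]×[8,18], reject
7. q=(34,29) nearest=4 d=20 new=(17,16) → blocked by [15,17]×[8,18], reject

Path: 0 1 2 3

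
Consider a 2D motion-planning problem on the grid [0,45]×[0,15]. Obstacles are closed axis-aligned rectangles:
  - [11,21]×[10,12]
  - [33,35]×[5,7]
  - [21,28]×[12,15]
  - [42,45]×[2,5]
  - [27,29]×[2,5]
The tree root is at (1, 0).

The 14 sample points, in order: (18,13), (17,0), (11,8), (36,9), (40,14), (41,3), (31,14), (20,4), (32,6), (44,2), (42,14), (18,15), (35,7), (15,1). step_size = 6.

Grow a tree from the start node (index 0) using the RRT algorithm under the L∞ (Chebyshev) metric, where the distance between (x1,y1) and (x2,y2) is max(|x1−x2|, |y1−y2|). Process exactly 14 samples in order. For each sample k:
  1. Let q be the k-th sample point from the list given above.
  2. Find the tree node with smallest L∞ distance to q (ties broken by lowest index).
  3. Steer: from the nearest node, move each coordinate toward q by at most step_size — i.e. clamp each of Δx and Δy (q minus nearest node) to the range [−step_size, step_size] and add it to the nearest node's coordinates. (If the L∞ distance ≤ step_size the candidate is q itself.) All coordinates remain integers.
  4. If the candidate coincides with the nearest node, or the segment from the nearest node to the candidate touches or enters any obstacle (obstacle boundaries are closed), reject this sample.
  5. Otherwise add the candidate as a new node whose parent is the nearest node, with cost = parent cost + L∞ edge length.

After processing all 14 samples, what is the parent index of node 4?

1. q=(18,13) nearest=0 d=17 new=(7,6) → add node 1 parent=0 cost=6
2. q=(17,0) nearest=1 d=10 new=(13,0) → add node 2 parent=1 cost=12
3. q=(11,8) nearest=1 d=4 new=(11,8) → add node 3 parent=1 cost=10
4. q=(36,9) nearest=2 d=23 new=(19,6) → add node 4 parent=2 cost=18
5. q=(40,14) nearest=4 d=21 new=(25,12) → blocked by [21,28]×[12,15], reject
6. q=(41,3) nearest=4 d=22 new=(25,3) → add node 5 parent=4 cost=24
7. q=(31,14) nearest=5 d=11 new=(31,9) → blocked by [27,29]×[2,5], reject
8. q=(20,4) nearest=4 d=2 new=(20,4) → add node 6 parent=4 cost=20
9. q=(32,6) nearest=5 d=7 new=(31,6) → blocked by [27,29]×[2,5], reject
10. q=(44,2) nearest=5 d=19 new=(31,2) → blocked by [27,29]×[2,5], reject
11. q=(42,14) nearest=5 d=17 new=(31,9) → blocked by [27,29]×[2,5], reject
12. q=(18,15) nearest=3 d=7 new=(17,14) → blocked by [11,21]×[10,12], reject
13. q=(35,7) nearest=5 d=10 new=(31,7) → blocked by [27,29]×[2,5], reject
14. q=(15,1) nearest=2 d=2 new=(15,1) → add node 7 parent=2 cost=14

Parent of node 4: 2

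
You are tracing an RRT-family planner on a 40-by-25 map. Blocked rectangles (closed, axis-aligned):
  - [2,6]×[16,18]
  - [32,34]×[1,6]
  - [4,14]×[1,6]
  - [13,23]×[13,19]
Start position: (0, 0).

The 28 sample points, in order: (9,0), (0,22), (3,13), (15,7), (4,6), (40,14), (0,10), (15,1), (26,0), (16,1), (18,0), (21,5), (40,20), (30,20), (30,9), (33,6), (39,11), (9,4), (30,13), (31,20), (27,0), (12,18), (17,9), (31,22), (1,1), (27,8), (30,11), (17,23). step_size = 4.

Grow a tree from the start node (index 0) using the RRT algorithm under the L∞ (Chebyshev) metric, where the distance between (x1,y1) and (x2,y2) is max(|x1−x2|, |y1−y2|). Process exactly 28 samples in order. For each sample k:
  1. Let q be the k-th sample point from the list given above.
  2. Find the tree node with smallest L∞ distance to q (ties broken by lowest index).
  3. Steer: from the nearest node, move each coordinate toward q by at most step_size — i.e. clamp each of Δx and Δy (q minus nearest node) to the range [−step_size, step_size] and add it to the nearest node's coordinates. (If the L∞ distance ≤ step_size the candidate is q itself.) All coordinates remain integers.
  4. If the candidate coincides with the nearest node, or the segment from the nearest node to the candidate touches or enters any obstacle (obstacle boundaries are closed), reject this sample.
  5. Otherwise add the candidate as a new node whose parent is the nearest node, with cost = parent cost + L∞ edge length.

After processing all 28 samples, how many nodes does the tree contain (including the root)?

Node count: 13

1. q=(9,0) nearest=0 d=9 new=(4,0) → add node 1 parent=0 cost=4
2. q=(0,22) nearest=0 d=22 new=(0,4) → add node 2 parent=0 cost=4
3. q=(3,13) nearest=2 d=9 new=(3,8) → add node 3 parent=2 cost=8
4. q=(15,7) nearest=1 d=11 new=(8,4) → blocked by [4,14]×[1,6], reject
5. q=(4,6) nearest=3 d=2 new=(4,6) → blocked by [4,14]×[1,6], reject
6. q=(40,14) nearest=1 d=36 new=(8,4) → blocked by [4,14]×[1,6], reject
7. q=(0,10) nearest=3 d=3 new=(0,10) → add node 4 parent=3 cost=11
8. q=(15,1) nearest=1 d=11 new=(8,1) → blocked by [4,14]×[1,6], reject
9. q=(26,0) nearest=1 d=22 new=(8,0) → add node 5 parent=1 cost=8
10. q=(16,1) nearest=5 d=8 new=(12,1) → blocked by [4,14]×[1,6], reject
11. q=(18,0) nearest=5 d=10 new=(12,0) → add node 6 parent=5 cost=12
12. q=(21,5) nearest=6 d=9 new=(16,4) → blocked by [4,14]×[1,6], reject
13. q=(40,20) nearest=6 d=28 new=(16,4) → blocked by [4,14]×[1,6], reject
14. q=(30,20) nearest=6 d=20 new=(16,4) → blocked by [4,14]×[1,6], reject
15. q=(30,9) nearest=6 d=18 new=(16,4) → blocked by [4,14]×[1,6], reject
16. q=(33,6) nearest=6 d=21 new=(16,4) → blocked by [4,14]×[1,6], reject
17. q=(39,11) nearest=6 d=27 new=(16,4) → blocked by [4,14]×[1,6], reject
18. q=(9,4) nearest=5 d=4 new=(9,4) → blocked by [4,14]×[1,6], reject
19. q=(30,13) nearest=6 d=18 new=(16,4) → blocked by [4,14]×[1,6], reject
20. q=(31,20) nearest=6 d=20 new=(16,4) → blocked by [4,14]×[1,6], reject
21. q=(27,0) nearest=6 d=15 new=(16,0) → add node 7 parent=6 cost=16
22. q=(12,18) nearest=3 d=10 new=(7,12) → add node 8 parent=3 cost=12
23. q=(17,9) nearest=5 d=9 new=(12,4) → blocked by [4,14]×[1,6], reject
24. q=(31,22) nearest=6 d=22 new=(16,4) → blocked by [4,14]×[1,6], reject
25. q=(1,1) nearest=0 d=1 new=(1,1) → add node 9 parent=0 cost=1
26. q=(27,8) nearest=7 d=11 new=(20,4) → add node 10 parent=7 cost=20
27. q=(30,11) nearest=10 d=10 new=(24,8) → add node 11 parent=10 cost=24
28. q=(17,23) nearest=8 d=11 new=(11,16) → add node 12 parent=8 cost=16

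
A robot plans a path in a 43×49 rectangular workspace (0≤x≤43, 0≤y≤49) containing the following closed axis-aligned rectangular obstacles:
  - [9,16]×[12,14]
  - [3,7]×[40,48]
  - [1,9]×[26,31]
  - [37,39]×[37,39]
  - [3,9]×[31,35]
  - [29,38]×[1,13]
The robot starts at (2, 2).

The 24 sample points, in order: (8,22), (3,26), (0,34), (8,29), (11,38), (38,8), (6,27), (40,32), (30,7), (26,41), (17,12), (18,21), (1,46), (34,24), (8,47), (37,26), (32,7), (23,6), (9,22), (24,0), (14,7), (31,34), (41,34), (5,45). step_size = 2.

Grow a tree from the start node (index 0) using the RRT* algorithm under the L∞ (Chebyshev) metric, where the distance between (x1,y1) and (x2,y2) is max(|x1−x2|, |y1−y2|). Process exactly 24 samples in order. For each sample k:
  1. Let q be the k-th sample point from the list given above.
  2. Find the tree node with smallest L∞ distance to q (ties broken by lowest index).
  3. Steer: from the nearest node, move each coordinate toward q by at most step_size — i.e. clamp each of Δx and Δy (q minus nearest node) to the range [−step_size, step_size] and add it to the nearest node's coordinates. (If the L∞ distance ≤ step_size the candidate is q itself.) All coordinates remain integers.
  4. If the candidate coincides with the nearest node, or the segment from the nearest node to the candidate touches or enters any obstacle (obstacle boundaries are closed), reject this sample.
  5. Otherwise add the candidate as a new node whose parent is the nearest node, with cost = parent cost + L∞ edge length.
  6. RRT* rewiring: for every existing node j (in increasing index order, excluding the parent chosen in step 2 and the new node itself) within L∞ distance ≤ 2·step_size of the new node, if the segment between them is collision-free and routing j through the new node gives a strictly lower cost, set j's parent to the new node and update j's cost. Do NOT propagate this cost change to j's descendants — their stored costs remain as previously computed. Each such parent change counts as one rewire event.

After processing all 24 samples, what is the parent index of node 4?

1. q=(8,22) nearest=0 d=20 new=(4,4) → add node 1 parent=0 cost=2
2. q=(3,26) nearest=1 d=22 new=(3,6) → add node 2 parent=1 cost=4
3. q=(0,34) nearest=2 d=28 new=(1,8) → add node 3 parent=2 cost=6
4. q=(8,29) nearest=3 d=21 new=(3,10) → add node 4 parent=3 cost=8
5. q=(11,38) nearest=4 d=28 new=(5,12) → add node 5 parent=4 cost=10
6. q=(38,8) nearest=5 d=33 new=(7,10) → add node 6 parent=5 cost=12
7. q=(6,27) nearest=5 d=15 new=(6,14) → add node 7 parent=5 cost=12
8. q=(40,32) nearest=6 d=33 new=(9,12) → blocked by [9,16]×[12,14], reject
9. q=(30,7) nearest=6 d=23 new=(9,8) → add node 8 parent=6 cost=14
10. q=(26,41) nearest=7 d=27 new=(8,16) → add node 9 parent=7 cost=14
11. q=(17,12) nearest=8 d=8 new=(11,10) → add node 10 parent=8 cost=16
12. q=(18,21) nearest=9 d=10 new=(10,18) → add node 11 parent=9 cost=16
13. q=(1,46) nearest=11 d=28 new=(8,20) → add node 12 parent=11 cost=18
14. q=(34,24) nearest=10 d=23 new=(13,12) → blocked by [9,16]×[12,14], reject
15. q=(8,47) nearest=12 d=27 new=(8,22) → add node 13 parent=12 cost=20
16. q=(37,26) nearest=10 d=26 new=(13,12) → blocked by [9,16]×[12,14], reject
17. q=(32,7) nearest=10 d=21 new=(13,8) → add node 14 parent=10 cost=18
18. q=(23,6) nearest=14 d=10 new=(15,6) → add node 15 parent=14 cost=20
19. q=(9,22) nearest=13 d=1 new=(9,22) → add node 16 parent=13 cost=21
20. q=(24,0) nearest=15 d=9 new=(17,4) → add node 17 parent=15 cost=22
21. q=(14,7) nearest=14 d=1 new=(14,7) → add node 18 parent=14 cost=19
22. q=(31,34) nearest=11 d=21 new=(12,20) → add node 19 parent=11 cost=18
23. q=(41,34) nearest=18 d=27 new=(16,9) → add node 20 parent=18 cost=21
24. q=(5,45) nearest=13 d=23 new=(6,24) → add node 21 parent=13 cost=22

Parent of node 4: 3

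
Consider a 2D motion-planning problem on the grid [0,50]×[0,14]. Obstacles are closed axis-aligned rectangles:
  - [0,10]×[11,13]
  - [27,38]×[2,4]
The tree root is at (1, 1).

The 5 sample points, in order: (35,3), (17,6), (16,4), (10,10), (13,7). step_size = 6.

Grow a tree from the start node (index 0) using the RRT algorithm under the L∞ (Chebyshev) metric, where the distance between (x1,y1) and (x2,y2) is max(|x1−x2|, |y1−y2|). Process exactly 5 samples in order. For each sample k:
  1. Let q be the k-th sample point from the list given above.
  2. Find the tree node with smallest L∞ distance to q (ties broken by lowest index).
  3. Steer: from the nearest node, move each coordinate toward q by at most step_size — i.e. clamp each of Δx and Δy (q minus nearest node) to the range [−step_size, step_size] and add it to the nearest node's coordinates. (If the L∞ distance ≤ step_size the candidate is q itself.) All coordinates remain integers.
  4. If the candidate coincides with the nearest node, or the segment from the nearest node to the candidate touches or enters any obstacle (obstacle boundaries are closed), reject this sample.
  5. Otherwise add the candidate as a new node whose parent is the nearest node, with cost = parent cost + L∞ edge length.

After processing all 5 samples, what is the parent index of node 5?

1. q=(35,3) nearest=0 d=34 new=(7,3) → add node 1 parent=0 cost=6
2. q=(17,6) nearest=1 d=10 new=(13,6) → add node 2 parent=1 cost=12
3. q=(16,4) nearest=2 d=3 new=(16,4) → add node 3 parent=2 cost=15
4. q=(10,10) nearest=2 d=4 new=(10,10) → add node 4 parent=2 cost=16
5. q=(13,7) nearest=2 d=1 new=(13,7) → add node 5 parent=2 cost=13

Parent of node 5: 2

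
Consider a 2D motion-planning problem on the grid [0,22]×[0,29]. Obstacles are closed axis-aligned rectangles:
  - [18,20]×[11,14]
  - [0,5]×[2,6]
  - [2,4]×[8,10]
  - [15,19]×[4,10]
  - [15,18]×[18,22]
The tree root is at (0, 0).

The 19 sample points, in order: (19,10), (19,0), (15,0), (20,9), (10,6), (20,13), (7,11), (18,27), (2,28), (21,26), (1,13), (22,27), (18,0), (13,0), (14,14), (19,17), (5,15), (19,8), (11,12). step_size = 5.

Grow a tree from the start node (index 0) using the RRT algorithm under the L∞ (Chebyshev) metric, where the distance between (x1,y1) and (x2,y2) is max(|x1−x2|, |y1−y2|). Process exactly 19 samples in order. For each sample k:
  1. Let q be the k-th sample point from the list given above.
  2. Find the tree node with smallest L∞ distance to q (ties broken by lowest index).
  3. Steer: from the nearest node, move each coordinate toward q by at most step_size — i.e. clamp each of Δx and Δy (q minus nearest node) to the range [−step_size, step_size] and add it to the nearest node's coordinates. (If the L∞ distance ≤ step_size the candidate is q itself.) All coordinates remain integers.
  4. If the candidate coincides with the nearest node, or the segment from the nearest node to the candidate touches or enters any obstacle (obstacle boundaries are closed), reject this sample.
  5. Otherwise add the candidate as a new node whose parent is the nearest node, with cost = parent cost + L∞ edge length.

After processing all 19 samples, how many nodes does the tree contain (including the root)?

1. q=(19,10) nearest=0 d=19 new=(5,5) → blocked by [0,5]×[2,6], reject
2. q=(19,0) nearest=0 d=19 new=(5,0) → add node 1 parent=0 cost=5
3. q=(15,0) nearest=1 d=10 new=(10,0) → add node 2 parent=1 cost=10
4. q=(20,9) nearest=2 d=10 new=(15,5) → blocked by [15,19]×[4,10], reject
5. q=(10,6) nearest=1 d=6 new=(10,5) → add node 3 parent=1 cost=10
6. q=(20,13) nearest=3 d=10 new=(15,10) → blocked by [15,19]×[4,10], reject
7. q=(7,11) nearest=3 d=6 new=(7,10) → add node 4 parent=3 cost=15
8. q=(18,27) nearest=4 d=17 new=(12,15) → add node 5 parent=4 cost=20
9. q=(2,28) nearest=5 d=13 new=(7,20) → add node 6 parent=5 cost=25
10. q=(21,26) nearest=5 d=11 new=(17,20) → blocked by [15,18]×[18,22], reject
11. q=(1,13) nearest=4 d=6 new=(2,13) → add node 7 parent=4 cost=20
12. q=(22,27) nearest=5 d=12 new=(17,20) → blocked by [15,18]×[18,22], reject
13. q=(18,0) nearest=2 d=8 new=(15,0) → add node 8 parent=2 cost=15
14. q=(13,0) nearest=8 d=2 new=(13,0) → add node 9 parent=8 cost=17
15. q=(14,14) nearest=5 d=2 new=(14,14) → add node 10 parent=5 cost=22
16. q=(19,17) nearest=10 d=5 new=(19,17) → add node 11 parent=10 cost=27
17. q=(5,15) nearest=7 d=3 new=(5,15) → add node 12 parent=7 cost=23
18. q=(19,8) nearest=10 d=6 new=(19,9) → blocked by [15,19]×[4,10], reject
19. q=(11,12) nearest=5 d=3 new=(11,12) → add node 13 parent=5 cost=23

Node count: 14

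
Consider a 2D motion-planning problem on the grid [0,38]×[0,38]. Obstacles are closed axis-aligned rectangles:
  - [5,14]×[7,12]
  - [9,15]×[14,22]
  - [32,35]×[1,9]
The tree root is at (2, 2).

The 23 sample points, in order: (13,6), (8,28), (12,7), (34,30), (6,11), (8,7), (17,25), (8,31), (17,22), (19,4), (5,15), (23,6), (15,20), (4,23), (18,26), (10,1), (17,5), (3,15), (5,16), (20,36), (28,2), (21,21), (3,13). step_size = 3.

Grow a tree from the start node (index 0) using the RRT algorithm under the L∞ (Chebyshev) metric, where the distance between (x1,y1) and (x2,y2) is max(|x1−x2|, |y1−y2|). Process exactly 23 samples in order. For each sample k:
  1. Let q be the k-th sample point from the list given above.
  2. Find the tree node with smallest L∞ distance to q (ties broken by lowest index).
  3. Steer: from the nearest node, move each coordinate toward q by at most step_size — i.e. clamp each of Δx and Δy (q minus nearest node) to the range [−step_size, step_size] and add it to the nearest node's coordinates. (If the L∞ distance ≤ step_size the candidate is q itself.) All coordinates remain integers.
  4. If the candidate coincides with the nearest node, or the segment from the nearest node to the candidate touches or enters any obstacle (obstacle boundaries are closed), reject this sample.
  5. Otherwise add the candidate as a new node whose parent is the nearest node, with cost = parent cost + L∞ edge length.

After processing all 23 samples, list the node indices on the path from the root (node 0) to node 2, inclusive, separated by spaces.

1. q=(13,6) nearest=0 d=11 new=(5,5) → add node 1 parent=0 cost=3
2. q=(8,28) nearest=1 d=23 new=(8,8) → blocked by [5,14]×[7,12], reject
3. q=(12,7) nearest=1 d=7 new=(8,7) → blocked by [5,14]×[7,12], reject
4. q=(34,30) nearest=1 d=29 new=(8,8) → blocked by [5,14]×[7,12], reject
5. q=(6,11) nearest=1 d=6 new=(6,8) → blocked by [5,14]×[7,12], reject
6. q=(8,7) nearest=1 d=3 new=(8,7) → blocked by [5,14]×[7,12], reject
7. q=(17,25) nearest=1 d=20 new=(8,8) → blocked by [5,14]×[7,12], reject
8. q=(8,31) nearest=1 d=26 new=(8,8) → blocked by [5,14]×[7,12], reject
9. q=(17,22) nearest=1 d=17 new=(8,8) → blocked by [5,14]×[7,12], reject
10. q=(19,4) nearest=1 d=14 new=(8,4) → add node 2 parent=1 cost=6
11. q=(5,15) nearest=1 d=10 new=(5,8) → blocked by [5,14]×[7,12], reject
12. q=(23,6) nearest=2 d=15 new=(11,6) → add node 3 parent=2 cost=9
13. q=(15,20) nearest=3 d=14 new=(14,9) → blocked by [5,14]×[7,12], reject
14. q=(4,23) nearest=3 d=17 new=(8,9) → blocked by [5,14]×[7,12], reject
15. q=(18,26) nearest=3 d=20 new=(14,9) → blocked by [5,14]×[7,12], reject
16. q=(10,1) nearest=2 d=3 new=(10,1) → add node 4 parent=2 cost=9
17. q=(17,5) nearest=3 d=6 new=(14,5) → add node 5 parent=3 cost=12
18. q=(3,15) nearest=3 d=9 new=(8,9) → blocked by [5,14]×[7,12], reject
19. q=(5,16) nearest=3 d=10 new=(8,9) → blocked by [5,14]×[7,12], reject
20. q=(20,36) nearest=3 d=30 new=(14,9) → blocked by [5,14]×[7,12], reject
21. q=(28,2) nearest=5 d=14 new=(17,2) → add node 6 parent=5 cost=15
22. q=(21,21) nearest=3 d=15 new=(14,9) → blocked by [5,14]×[7,12], reject
23. q=(3,13) nearest=1 d=8 new=(3,8) → add node 7 parent=1 cost=6

Path: 0 1 2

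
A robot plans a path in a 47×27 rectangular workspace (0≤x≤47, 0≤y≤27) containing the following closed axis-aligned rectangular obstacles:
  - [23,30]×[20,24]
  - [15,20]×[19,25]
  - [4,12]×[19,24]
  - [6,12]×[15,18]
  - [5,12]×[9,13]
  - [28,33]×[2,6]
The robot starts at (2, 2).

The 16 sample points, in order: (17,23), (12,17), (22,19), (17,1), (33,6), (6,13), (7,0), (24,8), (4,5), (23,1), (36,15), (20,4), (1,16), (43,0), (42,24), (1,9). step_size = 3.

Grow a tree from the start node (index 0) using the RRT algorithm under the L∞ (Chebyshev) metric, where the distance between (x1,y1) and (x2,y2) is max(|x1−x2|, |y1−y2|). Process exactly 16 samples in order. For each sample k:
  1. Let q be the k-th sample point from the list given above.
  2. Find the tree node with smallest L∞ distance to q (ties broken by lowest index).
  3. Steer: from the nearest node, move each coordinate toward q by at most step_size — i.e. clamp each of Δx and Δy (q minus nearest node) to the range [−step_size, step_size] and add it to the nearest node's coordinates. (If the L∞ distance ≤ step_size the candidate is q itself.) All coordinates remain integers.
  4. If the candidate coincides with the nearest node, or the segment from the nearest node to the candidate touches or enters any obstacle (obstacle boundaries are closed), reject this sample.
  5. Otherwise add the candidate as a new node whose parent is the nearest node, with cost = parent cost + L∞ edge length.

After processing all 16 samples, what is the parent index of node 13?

Parent of node 13: 1

1. q=(17,23) nearest=0 d=21 new=(5,5) → add node 1 parent=0 cost=3
2. q=(12,17) nearest=1 d=12 new=(8,8) → add node 2 parent=1 cost=6
3. q=(22,19) nearest=2 d=14 new=(11,11) → blocked by [5,12]×[9,13], reject
4. q=(17,1) nearest=2 d=9 new=(11,5) → add node 3 parent=2 cost=9
5. q=(33,6) nearest=3 d=22 new=(14,6) → add node 4 parent=3 cost=12
6. q=(6,13) nearest=2 d=5 new=(6,11) → blocked by [5,12]×[9,13], reject
7. q=(7,0) nearest=0 d=5 new=(5,0) → add node 5 parent=0 cost=3
8. q=(24,8) nearest=4 d=10 new=(17,8) → add node 6 parent=4 cost=15
9. q=(4,5) nearest=1 d=1 new=(4,5) → add node 7 parent=1 cost=4
10. q=(23,1) nearest=6 d=7 new=(20,5) → add node 8 parent=6 cost=18
11. q=(36,15) nearest=8 d=16 new=(23,8) → add node 9 parent=8 cost=21
12. q=(20,4) nearest=8 d=1 new=(20,4) → add node 10 parent=8 cost=19
13. q=(1,16) nearest=2 d=8 new=(5,11) → blocked by [5,12]×[9,13], reject
14. q=(43,0) nearest=9 d=20 new=(26,5) → add node 11 parent=9 cost=24
15. q=(42,24) nearest=9 d=19 new=(26,11) → add node 12 parent=9 cost=24
16. q=(1,9) nearest=1 d=4 new=(2,8) → add node 13 parent=1 cost=6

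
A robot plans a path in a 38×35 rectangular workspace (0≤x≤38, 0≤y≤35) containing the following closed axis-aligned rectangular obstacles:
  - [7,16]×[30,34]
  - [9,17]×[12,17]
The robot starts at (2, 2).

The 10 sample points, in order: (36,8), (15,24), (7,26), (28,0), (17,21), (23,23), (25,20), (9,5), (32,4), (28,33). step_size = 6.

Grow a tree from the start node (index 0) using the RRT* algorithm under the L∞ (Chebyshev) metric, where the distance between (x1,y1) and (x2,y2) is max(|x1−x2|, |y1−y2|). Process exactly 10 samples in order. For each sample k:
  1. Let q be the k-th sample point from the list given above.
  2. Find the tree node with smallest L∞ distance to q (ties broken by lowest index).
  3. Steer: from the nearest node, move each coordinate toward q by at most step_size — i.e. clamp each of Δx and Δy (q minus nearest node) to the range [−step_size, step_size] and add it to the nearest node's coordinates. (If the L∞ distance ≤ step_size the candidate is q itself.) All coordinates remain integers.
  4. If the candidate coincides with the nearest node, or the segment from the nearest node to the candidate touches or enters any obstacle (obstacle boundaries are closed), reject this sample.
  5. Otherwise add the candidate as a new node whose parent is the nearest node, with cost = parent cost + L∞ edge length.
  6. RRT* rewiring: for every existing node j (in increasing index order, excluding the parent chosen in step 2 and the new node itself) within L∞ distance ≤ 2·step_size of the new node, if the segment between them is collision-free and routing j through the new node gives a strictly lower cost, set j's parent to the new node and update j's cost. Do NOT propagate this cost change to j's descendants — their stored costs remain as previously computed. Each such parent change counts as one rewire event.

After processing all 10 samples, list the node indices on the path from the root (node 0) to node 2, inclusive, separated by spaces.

Path: 0 1 2

1. q=(36,8) nearest=0 d=34 new=(8,8) → add node 1 parent=0 cost=6
2. q=(15,24) nearest=1 d=16 new=(14,14) → blocked by [9,17]×[12,17], reject
3. q=(7,26) nearest=1 d=18 new=(7,14) → add node 2 parent=1 cost=12
4. q=(28,0) nearest=1 d=20 new=(14,2) → add node 3 parent=1 cost=12
5. q=(17,21) nearest=2 d=10 new=(13,20) → blocked by [9,17]×[12,17], reject
6. q=(23,23) nearest=1 d=15 new=(14,14) → blocked by [9,17]×[12,17], reject
7. q=(25,20) nearest=1 d=17 new=(14,14) → blocked by [9,17]×[12,17], reject
8. q=(9,5) nearest=1 d=3 new=(9,5) → add node 4 parent=1 cost=9
9. q=(32,4) nearest=3 d=18 new=(20,4) → add node 5 parent=3 cost=18
10. q=(28,33) nearest=2 d=21 new=(13,20) → blocked by [9,17]×[12,17], reject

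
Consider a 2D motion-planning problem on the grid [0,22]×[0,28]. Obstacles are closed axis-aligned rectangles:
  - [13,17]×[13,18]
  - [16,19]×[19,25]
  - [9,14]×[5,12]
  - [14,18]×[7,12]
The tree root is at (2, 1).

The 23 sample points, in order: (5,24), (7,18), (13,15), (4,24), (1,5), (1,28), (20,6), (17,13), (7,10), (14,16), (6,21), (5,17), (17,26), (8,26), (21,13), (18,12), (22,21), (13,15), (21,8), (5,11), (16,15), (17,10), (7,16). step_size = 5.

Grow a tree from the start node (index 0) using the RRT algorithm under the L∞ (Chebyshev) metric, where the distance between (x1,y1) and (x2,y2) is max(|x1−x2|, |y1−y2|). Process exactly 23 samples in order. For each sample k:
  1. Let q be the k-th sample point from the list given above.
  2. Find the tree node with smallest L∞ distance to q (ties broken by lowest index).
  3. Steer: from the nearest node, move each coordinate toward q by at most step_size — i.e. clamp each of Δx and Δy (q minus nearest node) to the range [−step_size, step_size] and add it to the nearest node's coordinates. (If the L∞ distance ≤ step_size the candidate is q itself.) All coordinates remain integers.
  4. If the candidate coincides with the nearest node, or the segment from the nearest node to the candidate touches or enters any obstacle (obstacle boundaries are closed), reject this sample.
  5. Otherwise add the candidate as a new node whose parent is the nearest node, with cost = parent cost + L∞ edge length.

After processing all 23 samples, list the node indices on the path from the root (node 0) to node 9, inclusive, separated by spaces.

1. q=(5,24) nearest=0 d=23 new=(5,6) → add node 1 parent=0 cost=5
2. q=(7,18) nearest=1 d=12 new=(7,11) → add node 2 parent=1 cost=10
3. q=(13,15) nearest=2 d=6 new=(12,15) → add node 3 parent=2 cost=15
4. q=(4,24) nearest=3 d=9 new=(7,20) → add node 4 parent=3 cost=20
5. q=(1,5) nearest=0 d=4 new=(1,5) → add node 5 parent=0 cost=4
6. q=(1,28) nearest=4 d=8 new=(2,25) → add node 6 parent=4 cost=25
7. q=(20,6) nearest=3 d=9 new=(17,10) → blocked by [13,17]×[13,18], reject
8. q=(17,13) nearest=3 d=5 new=(17,13) → blocked by [13,17]×[13,18], reject
9. q=(7,10) nearest=2 d=1 new=(7,10) → add node 7 parent=2 cost=11
10. q=(14,16) nearest=3 d=2 new=(14,16) → blocked by [13,17]×[13,18], reject
11. q=(6,21) nearest=4 d=1 new=(6,21) → add node 8 parent=4 cost=21
12. q=(5,17) nearest=4 d=3 new=(5,17) → add node 9 parent=4 cost=23
13. q=(17,26) nearest=4 d=10 new=(12,25) → add node 10 parent=4 cost=25
14. q=(8,26) nearest=10 d=4 new=(8,26) → add node 11 parent=10 cost=29
15. q=(21,13) nearest=3 d=9 new=(17,13) → blocked by [13,17]×[13,18], reject
16. q=(18,12) nearest=3 d=6 new=(17,12) → blocked by [13,17]×[13,18], reject
17. q=(22,21) nearest=3 d=10 new=(17,20) → blocked by [13,17]×[13,18], reject
18. q=(13,15) nearest=3 d=1 new=(13,15) → blocked by [13,17]×[13,18], reject
19. q=(21,8) nearest=3 d=9 new=(17,10) → blocked by [13,17]×[13,18], reject
20. q=(5,11) nearest=2 d=2 new=(5,11) → add node 12 parent=2 cost=12
21. q=(16,15) nearest=3 d=4 new=(16,15) → blocked by [13,17]×[13,18], reject
22. q=(17,10) nearest=3 d=5 new=(17,10) → blocked by [13,17]×[13,18], reject
23. q=(7,16) nearest=9 d=2 new=(7,16) → add node 13 parent=9 cost=25

Path: 0 1 2 3 4 9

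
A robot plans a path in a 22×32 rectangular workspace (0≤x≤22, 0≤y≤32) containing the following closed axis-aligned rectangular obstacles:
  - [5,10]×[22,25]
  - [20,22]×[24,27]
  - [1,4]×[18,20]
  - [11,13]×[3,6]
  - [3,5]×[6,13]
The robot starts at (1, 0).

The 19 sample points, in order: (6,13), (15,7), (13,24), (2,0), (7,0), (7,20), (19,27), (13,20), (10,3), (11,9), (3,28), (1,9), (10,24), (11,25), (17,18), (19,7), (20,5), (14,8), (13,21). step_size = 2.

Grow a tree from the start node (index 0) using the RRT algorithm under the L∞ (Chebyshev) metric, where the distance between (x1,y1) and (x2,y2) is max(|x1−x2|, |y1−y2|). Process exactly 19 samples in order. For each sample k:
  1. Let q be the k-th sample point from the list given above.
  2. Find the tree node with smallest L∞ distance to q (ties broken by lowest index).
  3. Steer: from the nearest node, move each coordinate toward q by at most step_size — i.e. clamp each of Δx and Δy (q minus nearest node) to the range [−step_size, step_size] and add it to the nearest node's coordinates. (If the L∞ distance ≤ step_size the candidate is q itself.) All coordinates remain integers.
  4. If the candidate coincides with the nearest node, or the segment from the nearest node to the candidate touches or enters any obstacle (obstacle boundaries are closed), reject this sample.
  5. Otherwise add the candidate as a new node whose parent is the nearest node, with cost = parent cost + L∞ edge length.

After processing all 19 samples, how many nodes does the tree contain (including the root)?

Node count: 19

1. q=(6,13) nearest=0 d=13 new=(3,2) → add node 1 parent=0 cost=2
2. q=(15,7) nearest=1 d=12 new=(5,4) → add node 2 parent=1 cost=4
3. q=(13,24) nearest=2 d=20 new=(7,6) → add node 3 parent=2 cost=6
4. q=(2,0) nearest=0 d=1 new=(2,0) → add node 4 parent=0 cost=1
5. q=(7,0) nearest=1 d=4 new=(5,0) → add node 5 parent=1 cost=4
6. q=(7,20) nearest=3 d=14 new=(7,8) → add node 6 parent=3 cost=8
7. q=(19,27) nearest=6 d=19 new=(9,10) → add node 7 parent=6 cost=10
8. q=(13,20) nearest=7 d=10 new=(11,12) → add node 8 parent=7 cost=12
9. q=(10,3) nearest=3 d=3 new=(9,4) → add node 9 parent=3 cost=8
10. q=(11,9) nearest=7 d=2 new=(11,9) → add node 10 parent=7 cost=12
11. q=(3,28) nearest=8 d=16 new=(9,14) → add node 11 parent=8 cost=14
12. q=(1,9) nearest=2 d=5 new=(3,6) → blocked by [3,5]×[6,13], reject
13. q=(10,24) nearest=11 d=10 new=(10,16) → add node 12 parent=11 cost=16
14. q=(11,25) nearest=12 d=9 new=(11,18) → add node 13 parent=12 cost=18
15. q=(17,18) nearest=8 d=6 new=(13,14) → add node 14 parent=8 cost=14
16. q=(19,7) nearest=14 d=7 new=(15,12) → add node 15 parent=14 cost=16
17. q=(20,5) nearest=15 d=7 new=(17,10) → add node 16 parent=15 cost=18
18. q=(14,8) nearest=10 d=3 new=(13,8) → add node 17 parent=10 cost=14
19. q=(13,21) nearest=13 d=3 new=(13,20) → add node 18 parent=13 cost=20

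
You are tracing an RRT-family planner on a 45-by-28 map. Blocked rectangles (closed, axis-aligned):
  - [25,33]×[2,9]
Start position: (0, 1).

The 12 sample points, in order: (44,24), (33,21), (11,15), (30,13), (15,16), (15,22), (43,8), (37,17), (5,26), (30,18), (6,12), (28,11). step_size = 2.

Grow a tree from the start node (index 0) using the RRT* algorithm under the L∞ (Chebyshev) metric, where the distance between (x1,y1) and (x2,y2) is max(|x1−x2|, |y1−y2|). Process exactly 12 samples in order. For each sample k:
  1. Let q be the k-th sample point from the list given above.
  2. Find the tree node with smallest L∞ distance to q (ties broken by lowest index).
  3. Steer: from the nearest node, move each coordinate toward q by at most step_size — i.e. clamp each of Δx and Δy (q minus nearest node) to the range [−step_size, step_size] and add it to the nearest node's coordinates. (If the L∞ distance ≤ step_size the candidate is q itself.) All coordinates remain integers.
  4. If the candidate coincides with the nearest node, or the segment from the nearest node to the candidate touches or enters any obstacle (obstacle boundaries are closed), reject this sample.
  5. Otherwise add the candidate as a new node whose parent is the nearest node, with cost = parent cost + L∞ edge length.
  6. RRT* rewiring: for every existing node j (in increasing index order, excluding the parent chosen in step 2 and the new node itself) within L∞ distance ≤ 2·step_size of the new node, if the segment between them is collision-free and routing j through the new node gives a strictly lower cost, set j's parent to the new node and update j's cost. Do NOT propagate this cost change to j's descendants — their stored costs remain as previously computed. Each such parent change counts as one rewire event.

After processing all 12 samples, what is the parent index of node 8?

Parent of node 8: 7

1. q=(44,24) nearest=0 d=44 new=(2,3) → add node 1 parent=0 cost=2
2. q=(33,21) nearest=1 d=31 new=(4,5) → add node 2 parent=1 cost=4
3. q=(11,15) nearest=2 d=10 new=(6,7) → add node 3 parent=2 cost=6
4. q=(30,13) nearest=3 d=24 new=(8,9) → add node 4 parent=3 cost=8
5. q=(15,16) nearest=4 d=7 new=(10,11) → add node 5 parent=4 cost=10
6. q=(15,22) nearest=5 d=11 new=(12,13) → add node 6 parent=5 cost=12
7. q=(43,8) nearest=6 d=31 new=(14,11) → add node 7 parent=6 cost=14
8. q=(37,17) nearest=7 d=23 new=(16,13) → add node 8 parent=7 cost=16
9. q=(5,26) nearest=6 d=13 new=(10,15) → add node 9 parent=6 cost=14
10. q=(30,18) nearest=8 d=14 new=(18,15) → add node 10 parent=8 cost=18
11. q=(6,12) nearest=4 d=3 new=(6,11) → add node 11 parent=4 cost=10
12. q=(28,11) nearest=10 d=10 new=(20,13) → add node 12 parent=10 cost=20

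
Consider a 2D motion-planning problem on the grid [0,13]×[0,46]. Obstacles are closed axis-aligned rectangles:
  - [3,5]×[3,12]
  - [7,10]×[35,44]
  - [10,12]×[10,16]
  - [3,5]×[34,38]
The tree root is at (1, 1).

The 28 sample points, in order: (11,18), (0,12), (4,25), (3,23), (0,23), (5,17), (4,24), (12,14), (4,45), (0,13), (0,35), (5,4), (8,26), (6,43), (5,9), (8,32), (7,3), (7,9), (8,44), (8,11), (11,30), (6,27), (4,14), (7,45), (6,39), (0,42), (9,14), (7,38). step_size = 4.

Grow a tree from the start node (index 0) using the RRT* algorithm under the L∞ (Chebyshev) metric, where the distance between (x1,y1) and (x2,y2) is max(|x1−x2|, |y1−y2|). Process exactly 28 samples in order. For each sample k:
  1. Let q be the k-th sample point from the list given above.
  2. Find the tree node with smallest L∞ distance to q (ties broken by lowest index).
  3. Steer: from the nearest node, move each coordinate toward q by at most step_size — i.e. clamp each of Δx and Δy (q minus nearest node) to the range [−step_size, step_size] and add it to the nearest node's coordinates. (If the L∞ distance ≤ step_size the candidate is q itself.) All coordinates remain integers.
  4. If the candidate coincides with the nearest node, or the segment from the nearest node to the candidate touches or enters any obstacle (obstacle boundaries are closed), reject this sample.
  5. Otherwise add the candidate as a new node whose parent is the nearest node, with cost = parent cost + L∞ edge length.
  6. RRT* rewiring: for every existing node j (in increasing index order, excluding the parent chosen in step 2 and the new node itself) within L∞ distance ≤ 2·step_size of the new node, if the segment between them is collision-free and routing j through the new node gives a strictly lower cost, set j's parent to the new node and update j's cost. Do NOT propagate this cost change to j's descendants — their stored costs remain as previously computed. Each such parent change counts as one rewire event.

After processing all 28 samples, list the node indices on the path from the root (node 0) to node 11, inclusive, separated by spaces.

Path: 0 1 2 3 11

1. q=(11,18) nearest=0 d=17 new=(5,5) → blocked by [3,5]×[3,12], reject
2. q=(0,12) nearest=0 d=11 new=(0,5) → add node 1 parent=0 cost=4
3. q=(4,25) nearest=1 d=20 new=(4,9) → blocked by [3,5]×[3,12], reject
4. q=(3,23) nearest=1 d=18 new=(3,9) → blocked by [3,5]×[3,12], reject
5. q=(0,23) nearest=1 d=18 new=(0,9) → add node 2 parent=1 cost=8
6. q=(5,17) nearest=2 d=8 new=(4,13) → blocked by [3,5]×[3,12], reject
7. q=(4,24) nearest=2 d=15 new=(4,13) → blocked by [3,5]×[3,12], reject
8. q=(12,14) nearest=1 d=12 new=(4,9) → blocked by [3,5]×[3,12], reject
9. q=(4,45) nearest=2 d=36 new=(4,13) → blocked by [3,5]×[3,12], reject
10. q=(0,13) nearest=2 d=4 new=(0,13) → add node 3 parent=2 cost=12
11. q=(0,35) nearest=3 d=22 new=(0,17) → add node 4 parent=3 cost=16
12. q=(5,4) nearest=0 d=4 new=(5,4) → blocked by [3,5]×[3,12], reject
13. q=(8,26) nearest=4 d=9 new=(4,21) → add node 5 parent=4 cost=20
14. q=(6,43) nearest=5 d=22 new=(6,25) → add node 6 parent=5 cost=24
15. q=(5,9) nearest=1 d=5 new=(4,9) → blocked by [3,5]×[3,12], reject
16. q=(8,32) nearest=6 d=7 new=(8,29) → add node 7 parent=6 cost=28
17. q=(7,3) nearest=0 d=6 new=(5,3) → blocked by [3,5]×[3,12], reject
18. q=(7,9) nearest=1 d=7 new=(4,9) → blocked by [3,5]×[3,12], reject
19. q=(8,44) nearest=7 d=15 new=(8,33) → add node 8 parent=7 cost=32
20. q=(8,11) nearest=1 d=8 new=(4,9) → blocked by [3,5]×[3,12], reject
21. q=(11,30) nearest=7 d=3 new=(11,30) → add node 9 parent=7 cost=31
22. q=(6,27) nearest=6 d=2 new=(6,27) → add node 10 parent=6 cost=26
23. q=(4,14) nearest=3 d=4 new=(4,14) → add node 11 parent=3 cost=16
24. q=(7,45) nearest=8 d=12 new=(7,37) → blocked by [7,10]×[35,44], reject
25. q=(6,39) nearest=8 d=6 new=(6,37) → blocked by [7,10]×[35,44], reject
26. q=(0,42) nearest=8 d=9 new=(4,37) → blocked by [3,5]×[34,38], reject
27. q=(9,14) nearest=11 d=5 new=(8,14) → add node 12 parent=11 cost=20
28. q=(7,38) nearest=8 d=5 new=(7,37) → blocked by [7,10]×[35,44], reject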